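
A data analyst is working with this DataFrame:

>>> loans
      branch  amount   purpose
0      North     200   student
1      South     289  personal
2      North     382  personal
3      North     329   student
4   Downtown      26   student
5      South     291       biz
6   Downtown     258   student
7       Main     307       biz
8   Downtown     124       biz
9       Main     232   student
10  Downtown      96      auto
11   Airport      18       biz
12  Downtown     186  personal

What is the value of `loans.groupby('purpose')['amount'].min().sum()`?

group by purpose, min of amount:
purpose
auto         96
biz          18
personal    186
student      26
Name: amount, dtype: int64
So sum() = 326.

326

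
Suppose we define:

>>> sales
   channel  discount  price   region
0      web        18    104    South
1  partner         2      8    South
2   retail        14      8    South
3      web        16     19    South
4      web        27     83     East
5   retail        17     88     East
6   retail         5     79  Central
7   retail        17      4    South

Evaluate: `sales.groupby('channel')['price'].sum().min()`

group by channel, sum of price:
channel
partner      8
retail     179
web        206
Name: price, dtype: int64
Reading off the min of the resulting series, we get 8.

8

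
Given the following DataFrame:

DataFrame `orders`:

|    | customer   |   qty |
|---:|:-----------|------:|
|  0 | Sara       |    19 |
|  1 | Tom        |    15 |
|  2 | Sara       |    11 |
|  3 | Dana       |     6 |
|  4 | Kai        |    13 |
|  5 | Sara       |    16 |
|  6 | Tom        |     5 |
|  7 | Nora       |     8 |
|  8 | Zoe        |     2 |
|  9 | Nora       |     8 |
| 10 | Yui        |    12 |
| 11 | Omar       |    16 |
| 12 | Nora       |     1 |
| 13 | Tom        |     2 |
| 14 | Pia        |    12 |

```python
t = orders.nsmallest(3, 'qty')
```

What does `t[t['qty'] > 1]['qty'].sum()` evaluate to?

take 3 rows with smallest qty:
   customer  qty
12     Nora    1
8       Zoe    2
13      Tom    2
filter rows where qty > 1:
   customer  qty
8       Zoe    2
13      Tom    2

4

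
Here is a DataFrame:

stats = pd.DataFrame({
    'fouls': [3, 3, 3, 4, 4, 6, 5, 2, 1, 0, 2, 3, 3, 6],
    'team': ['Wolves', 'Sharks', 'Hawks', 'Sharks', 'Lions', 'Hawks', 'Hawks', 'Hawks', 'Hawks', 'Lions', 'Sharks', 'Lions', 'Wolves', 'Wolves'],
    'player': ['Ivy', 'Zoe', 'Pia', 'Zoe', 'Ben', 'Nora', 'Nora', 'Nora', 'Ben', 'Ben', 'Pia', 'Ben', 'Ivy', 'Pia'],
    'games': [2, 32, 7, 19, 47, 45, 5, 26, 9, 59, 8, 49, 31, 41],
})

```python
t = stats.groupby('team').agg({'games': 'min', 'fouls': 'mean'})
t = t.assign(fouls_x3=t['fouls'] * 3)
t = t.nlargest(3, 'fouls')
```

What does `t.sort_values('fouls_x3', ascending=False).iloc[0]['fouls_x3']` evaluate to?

12.0

group by team: min(games), mean(fouls):
        games     fouls
team                   
Hawks       5  3.400000
Lions      47  2.333333
Sharks      8  3.000000
Wolves      2  4.000000
add column fouls_x3 = t['fouls'] * 3:
        games     fouls  fouls_x3
team                             
Hawks       5  3.400000      10.2
Lions      47  2.333333       7.0
Sharks      8  3.000000       9.0
Wolves      2  4.000000      12.0
take 3 rows with largest fouls:
        games  fouls  fouls_x3
team                          
Wolves      2    4.0      12.0
Hawks       5    3.4      10.2
Sharks      8    3.0       9.0
sort by fouls_x3 descending:
        games  fouls  fouls_x3
team                          
Wolves      2    4.0      12.0
Hawks       5    3.4      10.2
Sharks      8    3.0       9.0
Reading off the value at position 0, column 'fouls_x3', we get 12.0.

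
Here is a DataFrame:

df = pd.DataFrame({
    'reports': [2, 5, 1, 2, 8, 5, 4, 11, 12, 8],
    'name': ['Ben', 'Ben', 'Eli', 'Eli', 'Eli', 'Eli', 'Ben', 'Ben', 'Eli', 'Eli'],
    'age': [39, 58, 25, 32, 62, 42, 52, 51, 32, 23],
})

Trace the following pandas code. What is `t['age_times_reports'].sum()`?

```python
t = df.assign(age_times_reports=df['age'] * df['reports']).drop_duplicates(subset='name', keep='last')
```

add column age_times_reports = df['age'] * df['reports']:
   reports name  age  age_times_reports
0        2  Ben   39                 78
1        5  Ben   58                290
2        1  Eli   25                 25
3        2  Eli   32                 64
4        8  Eli   62                496
5        5  Eli   42                210
6        4  Ben   52                208
7       11  Ben   51                561
8       12  Eli   32                384
9        8  Eli   23                184
drop duplicate name (keep=last):
   reports name  age  age_times_reports
7       11  Ben   51                561
9        8  Eli   23                184
So sum() = 745.

745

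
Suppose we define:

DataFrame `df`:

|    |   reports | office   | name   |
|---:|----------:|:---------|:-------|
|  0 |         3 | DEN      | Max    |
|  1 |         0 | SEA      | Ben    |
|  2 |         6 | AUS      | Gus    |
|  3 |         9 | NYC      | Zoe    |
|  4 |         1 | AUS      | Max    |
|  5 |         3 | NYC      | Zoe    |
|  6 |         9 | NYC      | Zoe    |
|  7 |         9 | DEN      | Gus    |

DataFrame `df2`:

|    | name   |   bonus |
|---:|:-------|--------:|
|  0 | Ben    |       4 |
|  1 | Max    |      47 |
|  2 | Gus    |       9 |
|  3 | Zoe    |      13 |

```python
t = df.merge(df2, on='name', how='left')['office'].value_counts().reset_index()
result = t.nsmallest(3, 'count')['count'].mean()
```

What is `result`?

1.66666666667

merge on 'name' (how='left') → 8 rows:
   reports office name  bonus
0        3    DEN  Max     47
1        0    SEA  Ben      4
2        6    AUS  Gus      9
3        9    NYC  Zoe     13
4        1    AUS  Max     47
5        3    NYC  Zoe     13
6        9    NYC  Zoe     13
7        9    DEN  Gus      9
value_counts of office:
office
NYC    3
DEN    2
AUS    2
SEA    1
Name: count, dtype: int64
reset_index():
  office  count
0    NYC      3
1    DEN      2
2    AUS      2
3    SEA      1
take 3 rows with smallest count:
  office  count
3    SEA      1
1    DEN      2
2    AUS      2
So mean() = 1.66666666667.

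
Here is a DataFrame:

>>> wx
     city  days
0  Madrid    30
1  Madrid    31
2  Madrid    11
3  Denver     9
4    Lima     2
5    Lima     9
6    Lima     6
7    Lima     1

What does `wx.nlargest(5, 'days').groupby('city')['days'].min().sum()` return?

take 5 rows with largest days:
     city  days
1  Madrid    31
0  Madrid    30
2  Madrid    11
3  Denver     9
5    Lima     9
group by city, min of days:
city
Denver     9
Lima       9
Madrid    11
Name: days, dtype: int64
Finally, sum of the resulting series = 29.

29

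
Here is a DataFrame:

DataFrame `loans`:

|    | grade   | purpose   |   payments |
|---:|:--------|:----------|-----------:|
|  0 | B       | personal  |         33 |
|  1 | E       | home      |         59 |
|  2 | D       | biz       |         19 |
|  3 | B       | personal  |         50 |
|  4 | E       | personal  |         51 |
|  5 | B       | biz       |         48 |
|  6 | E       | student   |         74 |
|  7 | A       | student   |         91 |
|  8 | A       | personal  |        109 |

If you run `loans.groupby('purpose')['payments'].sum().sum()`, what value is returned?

534

group by purpose, sum of payments:
purpose
biz          67
home         59
personal    243
student     165
Name: payments, dtype: int64
Taking the sum of the resulting series gives 534.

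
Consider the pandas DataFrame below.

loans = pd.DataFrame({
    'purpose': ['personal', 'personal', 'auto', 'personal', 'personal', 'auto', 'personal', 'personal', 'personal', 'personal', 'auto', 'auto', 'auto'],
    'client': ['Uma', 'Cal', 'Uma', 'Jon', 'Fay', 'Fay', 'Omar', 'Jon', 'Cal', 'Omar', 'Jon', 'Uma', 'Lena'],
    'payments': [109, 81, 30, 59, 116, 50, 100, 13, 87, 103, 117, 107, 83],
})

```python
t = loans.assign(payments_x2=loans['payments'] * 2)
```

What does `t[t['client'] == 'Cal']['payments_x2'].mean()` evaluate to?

168.0

add column payments_x2 = loans['payments'] * 2:
     purpose client  payments  payments_x2
0   personal    Uma       109          218
1   personal    Cal        81          162
2       auto    Uma        30           60
3   personal    Jon        59          118
4   personal    Fay       116          232
5       auto    Fay        50          100
6   personal   Omar       100          200
7   personal    Jon        13           26
8   personal    Cal        87          174
9   personal   Omar       103          206
10      auto    Jon       117          234
11      auto    Uma       107          214
12      auto   Lena        83          166
filter rows where client == 'Cal':
    purpose client  payments  payments_x2
1  personal    Cal        81          162
8  personal    Cal        87          174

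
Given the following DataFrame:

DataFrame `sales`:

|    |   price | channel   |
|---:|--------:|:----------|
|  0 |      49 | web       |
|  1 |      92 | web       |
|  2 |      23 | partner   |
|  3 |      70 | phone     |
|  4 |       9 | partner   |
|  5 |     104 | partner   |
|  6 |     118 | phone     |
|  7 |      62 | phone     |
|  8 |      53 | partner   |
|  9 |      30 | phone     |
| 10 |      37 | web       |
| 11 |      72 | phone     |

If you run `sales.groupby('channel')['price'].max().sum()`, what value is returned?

314

group by channel, max of price:
channel
partner    104
phone      118
web         92
Name: price, dtype: int64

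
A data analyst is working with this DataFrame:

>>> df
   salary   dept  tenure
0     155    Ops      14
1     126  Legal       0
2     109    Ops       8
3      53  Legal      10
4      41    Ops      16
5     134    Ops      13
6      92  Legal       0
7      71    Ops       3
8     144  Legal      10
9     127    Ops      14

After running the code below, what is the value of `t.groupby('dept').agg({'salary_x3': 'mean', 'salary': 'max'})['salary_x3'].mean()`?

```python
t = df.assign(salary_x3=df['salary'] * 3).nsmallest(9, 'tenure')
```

334.425

add column salary_x3 = df['salary'] * 3:
   salary   dept  tenure  salary_x3
0     155    Ops      14        465
1     126  Legal       0        378
2     109    Ops       8        327
3      53  Legal      10        159
4      41    Ops      16        123
5     134    Ops      13        402
6      92  Legal       0        276
7      71    Ops       3        213
8     144  Legal      10        432
9     127    Ops      14        381
take 9 rows with smallest tenure:
   salary   dept  tenure  salary_x3
1     126  Legal       0        378
6      92  Legal       0        276
7      71    Ops       3        213
2     109    Ops       8        327
3      53  Legal      10        159
8     144  Legal      10        432
5     134    Ops      13        402
0     155    Ops      14        465
9     127    Ops      14        381
group by dept: mean(salary_x3), max(salary):
       salary_x3  salary
dept                    
Legal     311.25     144
Ops       357.60     155
So mean() = 334.425.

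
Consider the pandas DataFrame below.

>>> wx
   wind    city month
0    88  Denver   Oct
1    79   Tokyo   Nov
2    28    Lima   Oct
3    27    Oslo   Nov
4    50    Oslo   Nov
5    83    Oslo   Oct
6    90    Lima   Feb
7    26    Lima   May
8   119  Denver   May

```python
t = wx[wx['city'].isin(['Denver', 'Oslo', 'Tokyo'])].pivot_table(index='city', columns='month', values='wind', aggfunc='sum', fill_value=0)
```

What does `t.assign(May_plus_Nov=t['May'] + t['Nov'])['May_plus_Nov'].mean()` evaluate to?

91.6666666667

filter rows where city in ['Denver', 'Oslo', 'Tokyo']:
   wind    city month
0    88  Denver   Oct
1    79   Tokyo   Nov
3    27    Oslo   Nov
4    50    Oslo   Nov
5    83    Oslo   Oct
8   119  Denver   May
pivot: rows=city, cols=month, sum(wind):
month   May  Nov  Oct
city                 
Denver  119    0   88
Oslo      0   77   83
Tokyo     0   79    0
add column May_plus_Nov = t['May'] + t['Nov']:
month   May  Nov  Oct  May_plus_Nov
city                               
Denver  119    0   88           119
Oslo      0   77   83            77
Tokyo     0   79    0            79
Reading off the mean of column 'May_plus_Nov', we get 91.6666666667.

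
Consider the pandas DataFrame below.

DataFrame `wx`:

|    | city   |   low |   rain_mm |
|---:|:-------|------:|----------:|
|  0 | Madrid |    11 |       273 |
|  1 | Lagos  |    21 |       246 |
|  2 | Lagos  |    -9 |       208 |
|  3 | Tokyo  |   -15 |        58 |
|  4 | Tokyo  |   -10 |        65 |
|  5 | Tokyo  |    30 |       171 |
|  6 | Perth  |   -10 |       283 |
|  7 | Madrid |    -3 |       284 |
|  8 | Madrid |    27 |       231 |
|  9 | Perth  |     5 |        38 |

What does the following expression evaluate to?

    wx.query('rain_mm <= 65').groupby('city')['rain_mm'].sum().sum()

filter rows where rain_mm <= 65:
    city  low  rain_mm
3  Tokyo  -15       58
4  Tokyo  -10       65
9  Perth    5       38
group by city, sum of rain_mm:
city
Perth     38
Tokyo    123
Name: rain_mm, dtype: int64
Then the sum of the resulting series: 161

161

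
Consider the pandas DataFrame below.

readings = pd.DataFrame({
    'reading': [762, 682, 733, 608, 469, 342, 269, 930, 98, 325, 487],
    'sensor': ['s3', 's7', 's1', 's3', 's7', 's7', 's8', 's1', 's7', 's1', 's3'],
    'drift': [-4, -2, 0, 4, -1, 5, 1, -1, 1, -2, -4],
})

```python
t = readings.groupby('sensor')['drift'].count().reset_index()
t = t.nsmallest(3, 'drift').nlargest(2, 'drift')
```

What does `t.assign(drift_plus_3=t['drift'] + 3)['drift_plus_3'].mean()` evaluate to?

6.0

group by sensor, count of drift:
sensor
s1    3
s3    3
s7    4
s8    1
Name: drift, dtype: int64
reset_index():
  sensor  drift
0     s1      3
1     s3      3
2     s7      4
3     s8      1
take 3 rows with smallest drift:
  sensor  drift
3     s8      1
0     s1      3
1     s3      3
take 2 rows with largest drift:
  sensor  drift
0     s1      3
1     s3      3
add column drift_plus_3 = t['drift'] + 3:
  sensor  drift  drift_plus_3
0     s1      3             6
1     s3      3             6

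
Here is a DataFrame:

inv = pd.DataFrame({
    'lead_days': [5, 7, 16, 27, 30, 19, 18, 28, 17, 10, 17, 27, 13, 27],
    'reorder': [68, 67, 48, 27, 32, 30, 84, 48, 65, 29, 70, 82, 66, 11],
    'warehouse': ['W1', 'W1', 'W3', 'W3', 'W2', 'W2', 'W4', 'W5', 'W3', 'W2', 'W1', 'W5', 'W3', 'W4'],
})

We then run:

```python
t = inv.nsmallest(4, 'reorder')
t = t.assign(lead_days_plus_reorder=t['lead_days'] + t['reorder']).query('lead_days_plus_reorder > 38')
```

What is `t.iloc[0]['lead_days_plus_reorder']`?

take 4 rows with smallest reorder:
    lead_days  reorder warehouse
13         27       11        W4
3          27       27        W3
9          10       29        W2
5          19       30        W2
add column lead_days_plus_reorder = t['lead_days'] + t['reorder']:
    lead_days  reorder warehouse  lead_days_plus_reorder
13         27       11        W4                      38
3          27       27        W3                      54
9          10       29        W2                      39
5          19       30        W2                      49
filter rows where lead_days_plus_reorder > 38:
   lead_days  reorder warehouse  lead_days_plus_reorder
3         27       27        W3                      54
9         10       29        W2                      39
5         19       30        W2                      49
value at position 0, column 'lead_days_plus_reorder' → 54

54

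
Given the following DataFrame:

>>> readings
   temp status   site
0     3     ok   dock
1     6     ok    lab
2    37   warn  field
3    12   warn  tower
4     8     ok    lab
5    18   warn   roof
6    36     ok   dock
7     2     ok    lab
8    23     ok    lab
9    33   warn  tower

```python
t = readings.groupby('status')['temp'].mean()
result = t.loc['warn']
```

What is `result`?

group by status, mean of temp:
status
ok      13.0
warn    25.0
Name: temp, dtype: float64

25.0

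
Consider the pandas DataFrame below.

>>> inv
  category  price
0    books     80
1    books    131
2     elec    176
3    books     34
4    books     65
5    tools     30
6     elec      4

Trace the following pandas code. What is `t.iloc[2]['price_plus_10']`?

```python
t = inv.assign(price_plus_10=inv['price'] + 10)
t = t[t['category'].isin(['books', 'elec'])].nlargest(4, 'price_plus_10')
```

90

add column price_plus_10 = inv['price'] + 10:
  category  price  price_plus_10
0    books     80             90
1    books    131            141
2     elec    176            186
3    books     34             44
4    books     65             75
5    tools     30             40
6     elec      4             14
filter rows where category in ['books', 'elec']:
  category  price  price_plus_10
0    books     80             90
1    books    131            141
2     elec    176            186
3    books     34             44
4    books     65             75
6     elec      4             14
take 4 rows with largest price_plus_10:
  category  price  price_plus_10
2     elec    176            186
1    books    131            141
0    books     80             90
4    books     65             75
Finally, value at position 2, column 'price_plus_10' = 90.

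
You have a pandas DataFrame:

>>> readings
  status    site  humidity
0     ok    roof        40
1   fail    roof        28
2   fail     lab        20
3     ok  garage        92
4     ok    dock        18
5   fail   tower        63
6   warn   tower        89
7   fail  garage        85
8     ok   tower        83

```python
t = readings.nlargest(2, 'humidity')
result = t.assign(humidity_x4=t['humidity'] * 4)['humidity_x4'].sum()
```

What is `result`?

724

take 2 rows with largest humidity:
  status    site  humidity
3     ok  garage        92
6   warn   tower        89
add column humidity_x4 = t['humidity'] * 4:
  status    site  humidity  humidity_x4
3     ok  garage        92          368
6   warn   tower        89          356
Hence 724.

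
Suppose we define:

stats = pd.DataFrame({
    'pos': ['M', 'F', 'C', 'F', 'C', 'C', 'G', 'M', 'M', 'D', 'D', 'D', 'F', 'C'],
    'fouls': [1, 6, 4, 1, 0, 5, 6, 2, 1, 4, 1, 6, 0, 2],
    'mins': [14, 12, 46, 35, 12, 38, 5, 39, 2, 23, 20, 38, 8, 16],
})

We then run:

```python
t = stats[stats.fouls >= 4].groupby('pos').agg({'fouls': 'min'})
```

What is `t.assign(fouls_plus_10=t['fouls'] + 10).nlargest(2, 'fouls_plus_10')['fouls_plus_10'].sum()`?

filter rows where fouls >= 4:
   pos  fouls  mins
1    F      6    12
2    C      4    46
5    C      5    38
6    G      6     5
9    D      4    23
11   D      6    38
group by pos, min of fouls:
     fouls
pos       
C        4
D        4
F        6
G        6
add column fouls_plus_10 = t['fouls'] + 10:
     fouls  fouls_plus_10
pos                      
C        4             14
D        4             14
F        6             16
G        6             16
take 2 rows with largest fouls_plus_10:
     fouls  fouls_plus_10
pos                      
F        6             16
G        6             16
sum of column 'fouls_plus_10' → 32

32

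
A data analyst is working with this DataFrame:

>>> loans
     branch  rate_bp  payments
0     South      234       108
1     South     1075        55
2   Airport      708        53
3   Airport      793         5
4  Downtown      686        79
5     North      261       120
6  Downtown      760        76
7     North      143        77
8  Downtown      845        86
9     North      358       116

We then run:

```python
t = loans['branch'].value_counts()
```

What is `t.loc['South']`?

2

value_counts of branch:
branch
Downtown    3
North       3
South       2
Airport     2
Name: count, dtype: int64
Hence 2.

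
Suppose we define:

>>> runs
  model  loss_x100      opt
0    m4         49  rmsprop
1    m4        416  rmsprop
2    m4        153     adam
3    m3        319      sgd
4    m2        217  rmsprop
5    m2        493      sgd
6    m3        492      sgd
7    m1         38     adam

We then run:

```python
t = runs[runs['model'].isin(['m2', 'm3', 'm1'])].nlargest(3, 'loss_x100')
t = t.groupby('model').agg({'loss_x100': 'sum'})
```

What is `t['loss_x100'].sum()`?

1304

filter rows where model in ['m2', 'm3', 'm1']:
  model  loss_x100      opt
3    m3        319      sgd
4    m2        217  rmsprop
5    m2        493      sgd
6    m3        492      sgd
7    m1         38     adam
take 3 rows with largest loss_x100:
  model  loss_x100  opt
5    m2        493  sgd
6    m3        492  sgd
3    m3        319  sgd
group by model, sum of loss_x100:
       loss_x100
model           
m2           493
m3           811
Taking the sum of column 'loss_x100' gives 1304.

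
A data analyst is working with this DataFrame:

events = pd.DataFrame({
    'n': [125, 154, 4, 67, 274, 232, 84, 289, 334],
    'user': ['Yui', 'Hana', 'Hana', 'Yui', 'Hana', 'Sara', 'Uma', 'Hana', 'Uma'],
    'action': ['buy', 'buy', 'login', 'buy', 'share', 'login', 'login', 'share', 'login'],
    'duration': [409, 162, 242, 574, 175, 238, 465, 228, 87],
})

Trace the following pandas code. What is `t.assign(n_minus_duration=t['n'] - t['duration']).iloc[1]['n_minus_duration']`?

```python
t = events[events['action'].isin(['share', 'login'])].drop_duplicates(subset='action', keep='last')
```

filter rows where action in ['share', 'login']:
     n  user action  duration
2    4  Hana  login       242
4  274  Hana  share       175
5  232  Sara  login       238
6   84   Uma  login       465
7  289  Hana  share       228
8  334   Uma  login        87
drop duplicate action (keep=last):
     n  user action  duration
7  289  Hana  share       228
8  334   Uma  login        87
add column n_minus_duration = t['n'] - t['duration']:
     n  user action  duration  n_minus_duration
7  289  Hana  share       228                61
8  334   Uma  login        87               247
Finally, value at position 1, column 'n_minus_duration' = 247.

247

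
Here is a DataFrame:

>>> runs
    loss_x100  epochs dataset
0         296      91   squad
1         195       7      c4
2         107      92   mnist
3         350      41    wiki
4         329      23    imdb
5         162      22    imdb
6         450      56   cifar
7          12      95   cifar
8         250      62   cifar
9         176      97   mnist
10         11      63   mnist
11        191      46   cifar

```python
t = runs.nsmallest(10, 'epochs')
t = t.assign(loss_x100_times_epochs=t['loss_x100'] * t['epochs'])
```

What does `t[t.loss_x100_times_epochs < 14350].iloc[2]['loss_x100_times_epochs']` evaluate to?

take 10 rows with smallest epochs:
    loss_x100  epochs dataset
1         195       7      c4
5         162      22    imdb
4         329      23    imdb
3         350      41    wiki
11        191      46   cifar
6         450      56   cifar
8         250      62   cifar
10         11      63   mnist
0         296      91   squad
2         107      92   mnist
add column loss_x100_times_epochs = t['loss_x100'] * t['epochs']:
    loss_x100  epochs dataset  loss_x100_times_epochs
1         195       7      c4                    1365
5         162      22    imdb                    3564
4         329      23    imdb                    7567
3         350      41    wiki                   14350
11        191      46   cifar                    8786
6         450      56   cifar                   25200
8         250      62   cifar                   15500
10         11      63   mnist                     693
0         296      91   squad                   26936
2         107      92   mnist                    9844
filter rows where loss_x100_times_epochs < 14350:
    loss_x100  epochs dataset  loss_x100_times_epochs
1         195       7      c4                    1365
5         162      22    imdb                    3564
4         329      23    imdb                    7567
11        191      46   cifar                    8786
10         11      63   mnist                     693
2         107      92   mnist                    9844
Hence 7567.

7567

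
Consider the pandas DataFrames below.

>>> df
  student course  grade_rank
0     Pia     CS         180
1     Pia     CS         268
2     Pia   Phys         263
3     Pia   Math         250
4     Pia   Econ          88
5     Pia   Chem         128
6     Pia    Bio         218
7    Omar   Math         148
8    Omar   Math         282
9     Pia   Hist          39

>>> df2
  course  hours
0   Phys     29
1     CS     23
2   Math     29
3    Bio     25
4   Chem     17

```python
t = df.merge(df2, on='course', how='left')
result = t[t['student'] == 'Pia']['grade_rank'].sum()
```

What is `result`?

merge on 'course' (how='left') → 10 rows:
  student course  grade_rank  hours
0     Pia     CS         180   23.0
1     Pia     CS         268   23.0
2     Pia   Phys         263   29.0
3     Pia   Math         250   29.0
4     Pia   Econ          88    NaN
5     Pia   Chem         128   17.0
6     Pia    Bio         218   25.0
7    Omar   Math         148   29.0
8    Omar   Math         282   29.0
9     Pia   Hist          39    NaN
filter rows where student == 'Pia':
  student course  grade_rank  hours
0     Pia     CS         180   23.0
1     Pia     CS         268   23.0
2     Pia   Phys         263   29.0
3     Pia   Math         250   29.0
4     Pia   Econ          88    NaN
5     Pia   Chem         128   17.0
6     Pia    Bio         218   25.0
9     Pia   Hist          39    NaN
Then the sum of column 'grade_rank': 1434

1434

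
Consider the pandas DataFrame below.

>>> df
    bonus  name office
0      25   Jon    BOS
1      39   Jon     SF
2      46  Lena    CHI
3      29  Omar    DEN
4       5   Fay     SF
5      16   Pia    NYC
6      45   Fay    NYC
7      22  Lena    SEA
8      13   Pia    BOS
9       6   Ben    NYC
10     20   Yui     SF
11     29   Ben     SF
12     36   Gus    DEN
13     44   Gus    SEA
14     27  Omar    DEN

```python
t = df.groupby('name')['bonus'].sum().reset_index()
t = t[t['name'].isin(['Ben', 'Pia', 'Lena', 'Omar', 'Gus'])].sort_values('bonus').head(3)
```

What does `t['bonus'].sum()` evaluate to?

group by name, sum of bonus:
name
Ben     35
Fay     50
Gus     80
Jon     64
Lena    68
Omar    56
Pia     29
Yui     20
Name: bonus, dtype: int64
reset_index():
   name  bonus
0   Ben     35
1   Fay     50
2   Gus     80
3   Jon     64
4  Lena     68
5  Omar     56
6   Pia     29
7   Yui     20
filter rows where name in ['Ben', 'Pia', 'Lena', 'Omar', 'Gus']:
   name  bonus
0   Ben     35
2   Gus     80
4  Lena     68
5  Omar     56
6   Pia     29
sort by bonus:
   name  bonus
6   Pia     29
0   Ben     35
5  Omar     56
4  Lena     68
2   Gus     80
take first 3 rows:
   name  bonus
6   Pia     29
0   Ben     35
5  Omar     56
So sum() = 120.

120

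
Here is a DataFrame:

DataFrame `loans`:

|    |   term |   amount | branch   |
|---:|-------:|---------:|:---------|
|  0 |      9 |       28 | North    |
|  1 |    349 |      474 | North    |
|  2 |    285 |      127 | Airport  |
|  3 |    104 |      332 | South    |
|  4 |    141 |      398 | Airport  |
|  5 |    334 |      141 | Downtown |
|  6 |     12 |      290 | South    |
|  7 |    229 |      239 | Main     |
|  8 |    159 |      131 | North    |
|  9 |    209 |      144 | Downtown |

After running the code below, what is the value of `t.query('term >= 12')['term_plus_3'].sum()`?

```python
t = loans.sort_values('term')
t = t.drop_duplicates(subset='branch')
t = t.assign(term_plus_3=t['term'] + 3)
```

603

sort by term:
   term  amount    branch
0     9      28     North
6    12     290     South
3   104     332     South
4   141     398   Airport
8   159     131     North
9   209     144  Downtown
7   229     239      Main
2   285     127   Airport
5   334     141  Downtown
1   349     474     North
drop duplicate branch (keep=first):
   term  amount    branch
0     9      28     North
6    12     290     South
4   141     398   Airport
9   209     144  Downtown
7   229     239      Main
add column term_plus_3 = t['term'] + 3:
   term  amount    branch  term_plus_3
0     9      28     North           12
6    12     290     South           15
4   141     398   Airport          144
9   209     144  Downtown          212
7   229     239      Main          232
filter rows where term >= 12:
   term  amount    branch  term_plus_3
6    12     290     South           15
4   141     398   Airport          144
9   209     144  Downtown          212
7   229     239      Main          232
Finally, sum of column 'term_plus_3' = 603.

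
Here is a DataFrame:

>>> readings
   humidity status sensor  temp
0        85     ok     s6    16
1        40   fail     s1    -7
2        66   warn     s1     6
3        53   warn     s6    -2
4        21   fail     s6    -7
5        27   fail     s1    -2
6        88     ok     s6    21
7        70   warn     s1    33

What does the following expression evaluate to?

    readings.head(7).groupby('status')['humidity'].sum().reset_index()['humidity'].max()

take first 7 rows:
   humidity status sensor  temp
0        85     ok     s6    16
1        40   fail     s1    -7
2        66   warn     s1     6
3        53   warn     s6    -2
4        21   fail     s6    -7
5        27   fail     s1    -2
6        88     ok     s6    21
group by status, sum of humidity:
status
fail     88
ok      173
warn    119
Name: humidity, dtype: int64
reset_index():
  status  humidity
0   fail        88
1     ok       173
2   warn       119

173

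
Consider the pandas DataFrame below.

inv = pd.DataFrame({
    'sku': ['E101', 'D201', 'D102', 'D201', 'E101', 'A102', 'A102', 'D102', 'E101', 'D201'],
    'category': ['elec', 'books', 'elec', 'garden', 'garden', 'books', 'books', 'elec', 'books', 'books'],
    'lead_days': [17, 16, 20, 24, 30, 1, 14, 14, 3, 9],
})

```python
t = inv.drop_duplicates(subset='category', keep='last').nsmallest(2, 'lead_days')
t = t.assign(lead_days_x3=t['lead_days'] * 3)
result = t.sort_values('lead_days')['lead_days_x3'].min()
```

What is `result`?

drop duplicate category (keep=last):
    sku category  lead_days
4  E101   garden         30
7  D102     elec         14
9  D201    books          9
take 2 rows with smallest lead_days:
    sku category  lead_days
9  D201    books          9
7  D102     elec         14
add column lead_days_x3 = t['lead_days'] * 3:
    sku category  lead_days  lead_days_x3
9  D201    books          9            27
7  D102     elec         14            42
sort by lead_days:
    sku category  lead_days  lead_days_x3
9  D201    books          9            27
7  D102     elec         14            42

27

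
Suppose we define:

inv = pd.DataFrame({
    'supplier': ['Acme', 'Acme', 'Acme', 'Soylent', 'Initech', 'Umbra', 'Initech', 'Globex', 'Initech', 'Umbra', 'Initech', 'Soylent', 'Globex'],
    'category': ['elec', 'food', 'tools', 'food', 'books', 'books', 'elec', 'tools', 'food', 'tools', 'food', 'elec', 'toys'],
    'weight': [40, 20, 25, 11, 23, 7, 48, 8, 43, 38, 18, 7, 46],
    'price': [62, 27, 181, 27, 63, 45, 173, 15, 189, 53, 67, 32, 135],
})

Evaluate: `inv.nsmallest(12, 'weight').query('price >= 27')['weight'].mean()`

25.2727272727

take 12 rows with smallest weight:
   supplier category  weight  price
5     Umbra    books       7     45
11  Soylent     elec       7     32
7    Globex    tools       8     15
3   Soylent     food      11     27
10  Initech     food      18     67
1      Acme     food      20     27
4   Initech    books      23     63
2      Acme    tools      25    181
9     Umbra    tools      38     53
0      Acme     elec      40     62
8   Initech     food      43    189
12   Globex     toys      46    135
filter rows where price >= 27:
   supplier category  weight  price
5     Umbra    books       7     45
11  Soylent     elec       7     32
3   Soylent     food      11     27
10  Initech     food      18     67
1      Acme     food      20     27
4   Initech    books      23     63
2      Acme    tools      25    181
9     Umbra    tools      38     53
0      Acme     elec      40     62
8   Initech     food      43    189
12   Globex     toys      46    135
So mean() = 25.2727272727.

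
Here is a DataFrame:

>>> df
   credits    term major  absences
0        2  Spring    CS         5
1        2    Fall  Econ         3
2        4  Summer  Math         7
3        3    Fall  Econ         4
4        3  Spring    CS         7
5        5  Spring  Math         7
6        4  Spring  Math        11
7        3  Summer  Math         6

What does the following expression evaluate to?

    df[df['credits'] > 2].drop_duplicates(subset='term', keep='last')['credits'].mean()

3.33333333333

filter rows where credits > 2:
   credits    term major  absences
2        4  Summer  Math         7
3        3    Fall  Econ         4
4        3  Spring    CS         7
5        5  Spring  Math         7
6        4  Spring  Math        11
7        3  Summer  Math         6
drop duplicate term (keep=last):
   credits    term major  absences
3        3    Fall  Econ         4
6        4  Spring  Math        11
7        3  Summer  Math         6
Reading off the mean of column 'credits', we get 3.33333333333.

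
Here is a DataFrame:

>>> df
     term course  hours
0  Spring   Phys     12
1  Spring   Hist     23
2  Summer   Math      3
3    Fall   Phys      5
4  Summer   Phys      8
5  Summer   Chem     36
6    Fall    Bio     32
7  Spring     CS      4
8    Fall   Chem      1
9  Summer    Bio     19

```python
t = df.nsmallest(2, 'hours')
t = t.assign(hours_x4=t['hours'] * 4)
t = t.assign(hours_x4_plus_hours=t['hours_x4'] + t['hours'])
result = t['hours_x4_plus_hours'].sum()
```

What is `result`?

take 2 rows with smallest hours:
     term course  hours
8    Fall   Chem      1
2  Summer   Math      3
add column hours_x4 = t['hours'] * 4:
     term course  hours  hours_x4
8    Fall   Chem      1         4
2  Summer   Math      3        12
add column hours_x4_plus_hours = t['hours_x4'] + t['hours']:
     term course  hours  hours_x4  hours_x4_plus_hours
8    Fall   Chem      1         4                    5
2  Summer   Math      3        12                   15
The sum of column 'hours_x4_plus_hours' is 20.

20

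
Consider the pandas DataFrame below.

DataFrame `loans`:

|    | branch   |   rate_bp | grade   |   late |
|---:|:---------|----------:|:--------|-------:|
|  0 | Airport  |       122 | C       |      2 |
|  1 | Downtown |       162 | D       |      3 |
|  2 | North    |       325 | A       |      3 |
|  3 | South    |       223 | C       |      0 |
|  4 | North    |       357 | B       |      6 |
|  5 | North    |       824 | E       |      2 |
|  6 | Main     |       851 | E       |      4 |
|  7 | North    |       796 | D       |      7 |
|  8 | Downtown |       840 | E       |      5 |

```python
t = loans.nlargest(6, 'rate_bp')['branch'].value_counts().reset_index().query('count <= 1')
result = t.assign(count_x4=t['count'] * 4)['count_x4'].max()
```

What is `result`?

take 6 rows with largest rate_bp:
     branch  rate_bp grade  late
6      Main      851     E     4
8  Downtown      840     E     5
5     North      824     E     2
7     North      796     D     7
4     North      357     B     6
2     North      325     A     3
value_counts of branch:
branch
North       4
Main        1
Downtown    1
Name: count, dtype: int64
reset_index():
     branch  count
0     North      4
1      Main      1
2  Downtown      1
filter rows where count <= 1:
     branch  count
1      Main      1
2  Downtown      1
add column count_x4 = t['count'] * 4:
     branch  count  count_x4
1      Main      1         4
2  Downtown      1         4

4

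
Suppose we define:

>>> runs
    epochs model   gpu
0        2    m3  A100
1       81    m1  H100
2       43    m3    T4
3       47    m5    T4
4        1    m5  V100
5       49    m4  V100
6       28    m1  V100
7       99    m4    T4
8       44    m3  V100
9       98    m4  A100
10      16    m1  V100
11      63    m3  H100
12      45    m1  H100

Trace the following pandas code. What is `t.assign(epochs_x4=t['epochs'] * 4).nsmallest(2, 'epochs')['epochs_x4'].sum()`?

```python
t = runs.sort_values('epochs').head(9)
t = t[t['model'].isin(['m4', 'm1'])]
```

sort by epochs:
    epochs model   gpu
4        1    m5  V100
0        2    m3  A100
10      16    m1  V100
6       28    m1  V100
2       43    m3    T4
8       44    m3  V100
12      45    m1  H100
3       47    m5    T4
5       49    m4  V100
11      63    m3  H100
1       81    m1  H100
9       98    m4  A100
7       99    m4    T4
take first 9 rows:
    epochs model   gpu
4        1    m5  V100
0        2    m3  A100
10      16    m1  V100
6       28    m1  V100
2       43    m3    T4
8       44    m3  V100
12      45    m1  H100
3       47    m5    T4
5       49    m4  V100
filter rows where model in ['m4', 'm1']:
    epochs model   gpu
10      16    m1  V100
6       28    m1  V100
12      45    m1  H100
5       49    m4  V100
add column epochs_x4 = t['epochs'] * 4:
    epochs model   gpu  epochs_x4
10      16    m1  V100         64
6       28    m1  V100        112
12      45    m1  H100        180
5       49    m4  V100        196
take 2 rows with smallest epochs:
    epochs model   gpu  epochs_x4
10      16    m1  V100         64
6       28    m1  V100        112
So sum() = 176.

176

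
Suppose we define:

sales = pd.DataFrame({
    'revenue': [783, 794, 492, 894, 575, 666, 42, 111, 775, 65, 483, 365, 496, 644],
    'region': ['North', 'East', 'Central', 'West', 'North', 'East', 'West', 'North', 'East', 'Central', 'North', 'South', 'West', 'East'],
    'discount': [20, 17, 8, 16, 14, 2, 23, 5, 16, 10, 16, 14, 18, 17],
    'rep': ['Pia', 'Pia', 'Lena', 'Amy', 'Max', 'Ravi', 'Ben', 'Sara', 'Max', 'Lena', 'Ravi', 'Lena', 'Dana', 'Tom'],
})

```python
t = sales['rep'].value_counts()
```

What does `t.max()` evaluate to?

value_counts of rep:
rep
Lena    3
Pia     2
Max     2
Ravi    2
Amy     1
Ben     1
Sara    1
Dana    1
Tom     1
Name: count, dtype: int64
So max() = 3.

3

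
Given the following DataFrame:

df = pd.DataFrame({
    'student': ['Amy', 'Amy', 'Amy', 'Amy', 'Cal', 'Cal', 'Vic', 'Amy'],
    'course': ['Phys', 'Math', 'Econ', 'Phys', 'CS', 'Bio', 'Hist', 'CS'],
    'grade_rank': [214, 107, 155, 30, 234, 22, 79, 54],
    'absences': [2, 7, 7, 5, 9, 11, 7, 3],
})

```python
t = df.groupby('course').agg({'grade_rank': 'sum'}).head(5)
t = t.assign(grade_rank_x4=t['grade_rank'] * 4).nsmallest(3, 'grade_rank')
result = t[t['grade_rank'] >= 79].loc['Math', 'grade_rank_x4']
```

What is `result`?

428

group by course, sum of grade_rank:
        grade_rank
course            
Bio             22
CS             288
Econ           155
Hist            79
Math           107
Phys           244
take first 5 rows:
        grade_rank
course            
Bio             22
CS             288
Econ           155
Hist            79
Math           107
add column grade_rank_x4 = t['grade_rank'] * 4:
        grade_rank  grade_rank_x4
course                           
Bio             22             88
CS             288           1152
Econ           155            620
Hist            79            316
Math           107            428
take 3 rows with smallest grade_rank:
        grade_rank  grade_rank_x4
course                           
Bio             22             88
Hist            79            316
Math           107            428
filter rows where grade_rank >= 79:
        grade_rank  grade_rank_x4
course                           
Hist            79            316
Math           107            428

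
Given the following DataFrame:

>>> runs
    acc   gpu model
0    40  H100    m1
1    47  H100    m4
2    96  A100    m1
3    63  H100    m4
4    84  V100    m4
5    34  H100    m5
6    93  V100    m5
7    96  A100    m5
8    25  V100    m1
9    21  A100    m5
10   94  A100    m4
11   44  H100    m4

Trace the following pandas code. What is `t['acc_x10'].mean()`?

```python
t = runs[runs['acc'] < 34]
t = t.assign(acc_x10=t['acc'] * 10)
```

filter rows where acc < 34:
   acc   gpu model
8   25  V100    m1
9   21  A100    m5
add column acc_x10 = t['acc'] * 10:
   acc   gpu model  acc_x10
8   25  V100    m1      250
9   21  A100    m5      210

230.0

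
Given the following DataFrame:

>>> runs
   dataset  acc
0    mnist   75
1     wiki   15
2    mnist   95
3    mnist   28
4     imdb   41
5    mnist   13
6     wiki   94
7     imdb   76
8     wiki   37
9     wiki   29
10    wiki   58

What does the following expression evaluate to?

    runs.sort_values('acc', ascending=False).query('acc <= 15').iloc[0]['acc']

15

sort by acc descending:
   dataset  acc
2    mnist   95
6     wiki   94
7     imdb   76
0    mnist   75
10    wiki   58
4     imdb   41
8     wiki   37
9     wiki   29
3    mnist   28
1     wiki   15
5    mnist   13
filter rows where acc <= 15:
  dataset  acc
1    wiki   15
5   mnist   13
Reading off the value at position 0, column 'acc', we get 15.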